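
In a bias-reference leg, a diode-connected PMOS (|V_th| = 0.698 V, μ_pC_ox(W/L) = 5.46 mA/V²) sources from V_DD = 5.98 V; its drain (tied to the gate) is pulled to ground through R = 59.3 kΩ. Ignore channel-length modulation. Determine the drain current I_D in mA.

I_D = 0.0861 mA

With gate tied to drain, V_SG = V_SD ≥ V_SG − |V_th|, so the device is in saturation.
KCL at the drain: ½ k_p (V_SG − |V_th|)² = (V_DD − V_SG)/R.
Let x = V_SG − 0.698. Then 162 x² + x − 5.282 = 0, giving x = 0.178 V (positive root), so V_SG = 0.876 V.
I_D = (V_DD − V_SG)/R = (5.98 − 0.876) / 59.3 = 0.0861 mA.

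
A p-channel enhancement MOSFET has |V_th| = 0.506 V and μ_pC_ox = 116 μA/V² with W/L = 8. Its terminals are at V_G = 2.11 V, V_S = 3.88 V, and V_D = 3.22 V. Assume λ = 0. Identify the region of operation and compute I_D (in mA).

V_SG = V_S − V_G = 3.88 − 2.11 = 1.77 V; V_SD = V_S − V_D = 3.88 − 3.22 = 0.66 V.
k_p = μ_pC_ox · (W/L) = 0.928 mA/V².
V_ov = V_SG − |V_th| = 1.77 − 0.506 = 1.26 V.
Since V_SD = 0.66 V < V_ov = 1.26 V, the device is in the triode region.
I_D = k_p [V_ov · V_SD − ½ V_SD²] = 0.928 × [1.26 × 0.66 − 0.5 × 0.66²] = 0.572 mA.

Triode; I_D = 0.572 mA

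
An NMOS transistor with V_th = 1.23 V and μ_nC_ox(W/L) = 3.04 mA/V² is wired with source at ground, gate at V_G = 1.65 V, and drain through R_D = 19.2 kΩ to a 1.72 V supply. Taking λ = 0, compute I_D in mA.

I_D = 0.0857 mA

V_GS = V_G = 1.65 V, so V_ov = 1.65 − 1.23 = 0.42 V.
Assume saturation: I_D = ½ k_n V_ov² = 0.5 × 3.04 × 0.42² = 0.268 mA, giving V_DS = V_DD − I_D R_D = 1.72 − 0.268 × 19.2 = -3.43 V.
But -3.43 V < V_ov = 0.42 V, so the device is actually in triode.
In triode I_D = k_n[V_ov V_DS − ½ V_DS²] and I_D = (V_DD − V_DS)/R_D. Equating: 29.2 V_DS² − 25.51 V_DS + 1.72 = 0, giving V_DS = 0.0736 V (the root below V_ov).
I_D = (1.72 − 0.0736) / 19.2 = 0.0857 mA.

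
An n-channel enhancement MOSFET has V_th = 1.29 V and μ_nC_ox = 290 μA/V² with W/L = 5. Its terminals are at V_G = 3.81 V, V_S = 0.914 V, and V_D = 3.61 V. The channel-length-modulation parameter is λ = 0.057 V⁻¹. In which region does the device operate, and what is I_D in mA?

V_GS = V_G − V_S = 3.81 − 0.914 = 2.9 V; V_DS = V_D − V_S = 3.61 − 0.914 = 2.7 V.
k_n = μ_nC_ox · (W/L) = 1.45 mA/V².
V_ov = V_GS − V_th = 2.9 − 1.29 = 1.61 V.
Since V_DS = 2.7 V ≥ V_ov = 1.61 V, the device is in saturation.
I_D = ½ k_n V_ov² (1 + λ V_DS) = 0.5 × 1.45 × 1.61² × (1 + 0.057 × 2.7) = 2.16 mA.

Saturation; I_D = 2.16 mA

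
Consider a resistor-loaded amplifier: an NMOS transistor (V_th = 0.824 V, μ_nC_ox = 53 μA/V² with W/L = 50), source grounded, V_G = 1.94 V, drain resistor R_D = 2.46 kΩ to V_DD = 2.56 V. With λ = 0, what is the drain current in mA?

I_D = 0.894 mA

V_GS = V_G = 1.94 V, so V_ov = 1.94 − 0.824 = 1.12 V.
k_n = μ_nC_ox · (W/L) = 2.65 mA/V².
Assume saturation: I_D = ½ k_n V_ov² = 0.5 × 2.65 × 1.12² = 1.65 mA, giving V_DS = V_DD − I_D R_D = 2.56 − 1.65 × 2.46 = -1.5 V.
But -1.5 V < V_ov = 1.12 V, so the device is actually in triode.
In triode I_D = k_n[V_ov V_DS − ½ V_DS²] and I_D = (V_DD − V_DS)/R_D. Equating: 3.26 V_DS² − 8.275 V_DS + 2.56 = 0, giving V_DS = 0.361 V (the root below V_ov).
I_D = (2.56 − 0.361) / 2.46 = 0.894 mA.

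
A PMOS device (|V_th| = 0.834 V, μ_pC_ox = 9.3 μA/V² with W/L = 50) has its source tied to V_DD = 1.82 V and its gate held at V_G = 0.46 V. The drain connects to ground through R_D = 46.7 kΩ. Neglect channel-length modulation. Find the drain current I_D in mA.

I_D = 0.0353 mA

V_SG = V_DD − V_G = 1.82 − 0.46 = 1.36 V, so V_ov = 1.36 − 0.834 = 0.526 V.
k_p = μ_pC_ox · (W/L) = 0.465 mA/V².
Assume saturation: I_D = ½ k_p V_ov² = 0.5 × 0.465 × 0.526² = 0.0643 mA, giving V_SD = V_DD − I_D R_D = 1.82 − 0.0643 × 46.7 = -1.18 V.
But -1.18 V < V_ov = 0.526 V, so the device is actually in triode.
In triode I_D = k_p[V_ov V_SD − ½ V_SD²] and I_D = (V_DD − V_SD)/R_D. Equating: 10.9 V_SD² − 12.42 V_SD + 1.82 = 0, giving V_SD = 0.173 V (the root below V_ov).
I_D = (1.82 − 0.173) / 46.7 = 0.0353 mA.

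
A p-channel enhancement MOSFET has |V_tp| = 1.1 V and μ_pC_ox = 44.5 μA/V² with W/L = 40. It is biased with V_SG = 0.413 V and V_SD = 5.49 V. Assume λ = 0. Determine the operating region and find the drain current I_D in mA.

V_SG = 0.413 V < |V_tp| = 1.1 V, so the transistor is in cutoff.

Cutoff; I_D = 0 mA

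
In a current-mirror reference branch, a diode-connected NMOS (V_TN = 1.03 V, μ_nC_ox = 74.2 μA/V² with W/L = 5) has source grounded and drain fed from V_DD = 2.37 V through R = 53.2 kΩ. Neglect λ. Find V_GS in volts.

With gate tied to drain, V_GS = V_DS ≥ V_GS − V_TN, so the device is in saturation.
k_n = μ_nC_ox · (W/L) = 0.371 mA/V².
KCL at the drain: ½ k_n (V_GS − V_TN)² = (V_DD − V_GS)/R.
Let x = V_GS − 1.03. Then 9.87 x² + x − 1.34 = 0, giving x = 0.321 V (positive root), so V_GS = 1.35 V.
I_D = (V_DD − V_GS)/R = (2.37 − 1.35) / 53.2 = 0.0191 mA.

V_GS = 1.35 V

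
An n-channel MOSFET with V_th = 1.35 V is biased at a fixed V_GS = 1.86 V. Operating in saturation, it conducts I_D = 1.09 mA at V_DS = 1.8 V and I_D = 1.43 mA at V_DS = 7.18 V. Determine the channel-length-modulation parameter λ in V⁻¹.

λ = 0.0647 V⁻¹

With V_GS fixed, I_D ∝ (1 + λ V_DS) in saturation, so I_D2/I_D1 = (1 + λ V_DS2)/(1 + λ V_DS1).
1.43/1.09 = 1.312 = (1 + 7.18 λ)/(1 + 1.8 λ).
Solving: λ (I_D1 V_DS2 − I_D2 V_DS1) = I_D2 − I_D1, so λ = (1.43 − 1.09) / (1.09 × 7.18 − 1.43 × 1.8) = 0.34 / 5.25 = 0.0647 V⁻¹.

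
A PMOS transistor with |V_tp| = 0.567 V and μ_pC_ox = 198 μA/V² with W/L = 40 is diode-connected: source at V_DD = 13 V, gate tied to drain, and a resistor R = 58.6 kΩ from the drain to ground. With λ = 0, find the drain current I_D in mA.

I_D = 0.208 mA

With gate tied to drain, V_SG = V_SD ≥ V_SG − |V_tp|, so the device is in saturation.
k_p = μ_pC_ox · (W/L) = 7.92 mA/V².
KCL at the drain: ½ k_p (V_SG − |V_tp|)² = (V_DD − V_SG)/R.
Let x = V_SG − 0.567. Then 232 x² + x − 12.43 = 0, giving x = 0.229 V (positive root), so V_SG = 0.796 V.
I_D = (V_DD − V_SG)/R = (13 − 0.796) / 58.6 = 0.208 mA.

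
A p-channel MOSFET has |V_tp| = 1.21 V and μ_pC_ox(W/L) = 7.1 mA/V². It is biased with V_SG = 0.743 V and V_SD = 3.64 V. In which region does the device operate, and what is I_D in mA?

V_SG = 0.743 V < |V_tp| = 1.21 V, so the transistor is in cutoff.

Cutoff; I_D = 0 mA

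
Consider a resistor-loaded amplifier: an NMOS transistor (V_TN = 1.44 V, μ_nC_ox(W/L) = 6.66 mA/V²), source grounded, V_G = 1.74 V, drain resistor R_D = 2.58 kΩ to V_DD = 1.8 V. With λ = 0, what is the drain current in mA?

V_GS = V_G = 1.74 V, so V_ov = 1.74 − 1.44 = 0.3 V.
Assume saturation: I_D = ½ k_n V_ov² = 0.5 × 6.66 × 0.3² = 0.3 mA, giving V_DS = V_DD − I_D R_D = 1.8 − 0.3 × 2.58 = 1.03 V.
V_DS = 1.03 V ≥ V_ov = 0.3 V, confirming saturation.

I_D = 0.300 mA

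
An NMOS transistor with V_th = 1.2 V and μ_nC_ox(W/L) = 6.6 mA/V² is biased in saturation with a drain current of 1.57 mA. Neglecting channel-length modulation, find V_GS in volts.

In saturation I_D = ½ k_n (V_GS − V_th)², so V_GS − V_th = √(2 I_D / k_n) = √(2 × 1.57 / 6.6) = 0.69 V.
V_GS = 1.2 + 0.69 = 1.89 V.

V_GS = 1.89 V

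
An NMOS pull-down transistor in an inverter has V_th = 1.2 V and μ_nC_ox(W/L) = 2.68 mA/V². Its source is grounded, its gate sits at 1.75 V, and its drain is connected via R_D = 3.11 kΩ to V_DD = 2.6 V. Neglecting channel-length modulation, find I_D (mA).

V_GS = V_G = 1.75 V, so V_ov = 1.75 − 1.2 = 0.55 V.
Assume saturation: I_D = ½ k_n V_ov² = 0.5 × 2.68 × 0.55² = 0.405 mA, giving V_DS = V_DD − I_D R_D = 2.6 − 0.405 × 3.11 = 1.34 V.
V_DS = 1.34 V ≥ V_ov = 0.55 V, confirming saturation.

I_D = 0.405 mA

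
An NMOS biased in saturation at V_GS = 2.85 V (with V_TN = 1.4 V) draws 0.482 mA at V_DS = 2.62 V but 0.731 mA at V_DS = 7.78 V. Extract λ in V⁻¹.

With V_GS fixed, I_D ∝ (1 + λ V_DS) in saturation, so I_D2/I_D1 = (1 + λ V_DS2)/(1 + λ V_DS1).
0.731/0.482 = 1.517 = (1 + 7.78 λ)/(1 + 2.62 λ).
Solving: λ (I_D1 V_DS2 − I_D2 V_DS1) = I_D2 − I_D1, so λ = (0.731 − 0.482) / (0.482 × 7.78 − 0.731 × 2.62) = 0.249 / 1.83 = 0.136 V⁻¹.

λ = 0.136 V⁻¹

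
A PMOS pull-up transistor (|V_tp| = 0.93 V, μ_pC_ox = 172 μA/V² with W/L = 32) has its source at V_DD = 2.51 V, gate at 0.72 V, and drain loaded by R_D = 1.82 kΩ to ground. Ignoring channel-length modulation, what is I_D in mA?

I_D = 1.21 mA

V_SG = V_DD − V_G = 2.51 − 0.72 = 1.79 V, so V_ov = 1.79 − 0.93 = 0.86 V.
k_p = μ_pC_ox · (W/L) = 5.504 mA/V².
Assume saturation: I_D = ½ k_p V_ov² = 0.5 × 5.504 × 0.86² = 2.04 mA, giving V_SD = V_DD − I_D R_D = 2.51 − 2.04 × 1.82 = -1.19 V.
But -1.19 V < V_ov = 0.86 V, so the device is actually in triode.
In triode I_D = k_p[V_ov V_SD − ½ V_SD²] and I_D = (V_DD − V_SD)/R_D. Equating: 5.01 V_SD² − 9.615 V_SD + 2.51 = 0, giving V_SD = 0.312 V (the root below V_ov).
I_D = (2.51 − 0.312) / 1.82 = 1.21 mA.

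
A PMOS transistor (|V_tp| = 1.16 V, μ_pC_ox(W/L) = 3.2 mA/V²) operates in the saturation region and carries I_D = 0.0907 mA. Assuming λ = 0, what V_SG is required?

In saturation I_D = ½ k_p (V_SG − |V_tp|)², so V_SG − |V_tp| = √(2 I_D / k_p) = √(2 × 0.0907 / 3.2) = 0.238 V.
V_SG = 1.16 + 0.238 = 1.4 V.

V_SG = 1.40 V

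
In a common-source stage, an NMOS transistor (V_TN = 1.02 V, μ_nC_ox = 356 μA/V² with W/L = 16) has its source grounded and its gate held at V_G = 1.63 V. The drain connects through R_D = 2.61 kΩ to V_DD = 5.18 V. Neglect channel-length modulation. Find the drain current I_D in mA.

I_D = 1.06 mA

V_GS = V_G = 1.63 V, so V_ov = 1.63 − 1.02 = 0.61 V.
k_n = μ_nC_ox · (W/L) = 5.696 mA/V².
Assume saturation: I_D = ½ k_n V_ov² = 0.5 × 5.696 × 0.61² = 1.06 mA, giving V_DS = V_DD − I_D R_D = 5.18 − 1.06 × 2.61 = 2.41 V.
V_DS = 2.41 V ≥ V_ov = 0.61 V, confirming saturation.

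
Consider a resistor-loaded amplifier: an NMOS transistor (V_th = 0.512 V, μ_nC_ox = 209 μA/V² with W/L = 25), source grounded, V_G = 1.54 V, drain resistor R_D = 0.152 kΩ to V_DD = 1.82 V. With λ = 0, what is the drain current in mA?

V_GS = V_G = 1.54 V, so V_ov = 1.54 − 0.512 = 1.03 V.
k_n = μ_nC_ox · (W/L) = 5.225 mA/V².
Assume saturation: I_D = ½ k_n V_ov² = 0.5 × 5.225 × 1.03² = 2.76 mA, giving V_DS = V_DD − I_D R_D = 1.82 − 2.76 × 0.152 = 1.4 V.
V_DS = 1.4 V ≥ V_ov = 1.03 V, confirming saturation.

I_D = 2.76 mA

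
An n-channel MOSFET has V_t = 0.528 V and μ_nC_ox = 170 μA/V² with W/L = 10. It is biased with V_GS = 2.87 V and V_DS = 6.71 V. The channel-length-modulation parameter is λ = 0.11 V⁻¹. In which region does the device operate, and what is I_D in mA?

Saturation; I_D = 8.10 mA

k_n = μ_nC_ox · (W/L) = 1.7 mA/V².
V_ov = V_GS − V_t = 2.87 − 0.528 = 2.34 V.
Since V_DS = 6.71 V ≥ V_ov = 2.34 V, the device is in saturation.
I_D = ½ k_n V_ov² (1 + λ V_DS) = 0.5 × 1.7 × 2.34² × (1 + 0.11 × 6.71) = 8.1 mA.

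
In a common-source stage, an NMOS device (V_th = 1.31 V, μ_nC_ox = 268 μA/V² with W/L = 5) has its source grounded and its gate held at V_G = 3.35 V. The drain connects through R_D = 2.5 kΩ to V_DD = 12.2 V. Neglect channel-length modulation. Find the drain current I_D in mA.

I_D = 2.79 mA

V_GS = V_G = 3.35 V, so V_ov = 3.35 − 1.31 = 2.04 V.
k_n = μ_nC_ox · (W/L) = 1.34 mA/V².
Assume saturation: I_D = ½ k_n V_ov² = 0.5 × 1.34 × 2.04² = 2.79 mA, giving V_DS = V_DD − I_D R_D = 12.2 − 2.79 × 2.5 = 5.23 V.
V_DS = 5.23 V ≥ V_ov = 2.04 V, confirming saturation.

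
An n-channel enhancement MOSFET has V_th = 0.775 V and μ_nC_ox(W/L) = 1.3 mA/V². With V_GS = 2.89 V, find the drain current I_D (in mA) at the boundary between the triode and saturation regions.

At the boundary V_DS = V_ov = V_GS − V_th = 2.89 − 0.775 = 2.12 V.
I_D = ½ k_n V_ov² = 0.5 × 1.3 × 2.12² = 2.91 mA.

I_D = 2.91 mA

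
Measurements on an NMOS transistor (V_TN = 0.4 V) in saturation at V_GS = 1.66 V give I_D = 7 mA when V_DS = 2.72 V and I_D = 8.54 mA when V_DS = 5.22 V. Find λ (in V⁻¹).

With V_GS fixed, I_D ∝ (1 + λ V_DS) in saturation, so I_D2/I_D1 = (1 + λ V_DS2)/(1 + λ V_DS1).
8.54/7 = 1.22 = (1 + 5.22 λ)/(1 + 2.72 λ).
Solving: λ (I_D1 V_DS2 − I_D2 V_DS1) = I_D2 − I_D1, so λ = (8.54 − 7) / (7 × 5.22 − 8.54 × 2.72) = 1.54 / 13.3 = 0.116 V⁻¹.

λ = 0.116 V⁻¹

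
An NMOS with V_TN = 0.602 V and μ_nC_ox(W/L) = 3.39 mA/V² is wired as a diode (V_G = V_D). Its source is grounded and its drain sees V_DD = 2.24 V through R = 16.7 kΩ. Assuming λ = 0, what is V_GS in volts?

V_GS = 0.826 V

With gate tied to drain, V_GS = V_DS ≥ V_GS − V_TN, so the device is in saturation.
KCL at the drain: ½ k_n (V_GS − V_TN)² = (V_DD − V_GS)/R.
Let x = V_GS − 0.602. Then 28.3 x² + x − 1.638 = 0, giving x = 0.224 V (positive root), so V_GS = 0.826 V.
I_D = (V_DD − V_GS)/R = (2.24 − 0.826) / 16.7 = 0.0847 mA.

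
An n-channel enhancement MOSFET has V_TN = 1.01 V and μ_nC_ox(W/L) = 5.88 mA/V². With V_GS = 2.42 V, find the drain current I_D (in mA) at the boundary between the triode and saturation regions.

At the boundary V_DS = V_ov = V_GS − V_TN = 2.42 − 1.01 = 1.41 V.
I_D = ½ k_n V_ov² = 0.5 × 5.88 × 1.41² = 5.85 mA.

I_D = 5.85 mA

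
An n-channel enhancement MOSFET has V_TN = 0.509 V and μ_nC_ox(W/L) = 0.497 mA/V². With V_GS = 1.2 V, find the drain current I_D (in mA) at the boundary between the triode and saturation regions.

At the boundary V_DS = V_ov = V_GS − V_TN = 1.2 − 0.509 = 0.691 V.
I_D = ½ k_n V_ov² = 0.5 × 0.497 × 0.691² = 0.119 mA.

I_D = 0.119 mA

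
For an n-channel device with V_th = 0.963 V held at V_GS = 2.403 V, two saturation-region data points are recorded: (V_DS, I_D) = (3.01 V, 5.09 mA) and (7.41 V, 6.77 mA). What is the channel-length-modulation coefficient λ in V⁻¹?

With V_GS fixed, I_D ∝ (1 + λ V_DS) in saturation, so I_D2/I_D1 = (1 + λ V_DS2)/(1 + λ V_DS1).
6.77/5.09 = 1.33 = (1 + 7.41 λ)/(1 + 3.01 λ).
Solving: λ (I_D1 V_DS2 − I_D2 V_DS1) = I_D2 − I_D1, so λ = (6.77 − 5.09) / (5.09 × 7.41 − 6.77 × 3.01) = 1.68 / 17.3 = 0.0969 V⁻¹.

λ = 0.0969 V⁻¹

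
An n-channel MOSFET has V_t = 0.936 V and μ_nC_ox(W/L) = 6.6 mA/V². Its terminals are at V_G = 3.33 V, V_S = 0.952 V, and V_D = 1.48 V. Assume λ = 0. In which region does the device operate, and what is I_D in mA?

Triode; I_D = 4.11 mA

V_GS = V_G − V_S = 3.33 − 0.952 = 2.38 V; V_DS = V_D − V_S = 1.48 − 0.952 = 0.528 V.
V_ov = V_GS − V_t = 2.38 − 0.936 = 1.44 V.
Since V_DS = 0.528 V < V_ov = 1.44 V, the device is in the triode region.
I_D = k_n [V_ov · V_DS − ½ V_DS²] = 6.6 × [1.44 × 0.528 − 0.5 × 0.528²] = 4.11 mA.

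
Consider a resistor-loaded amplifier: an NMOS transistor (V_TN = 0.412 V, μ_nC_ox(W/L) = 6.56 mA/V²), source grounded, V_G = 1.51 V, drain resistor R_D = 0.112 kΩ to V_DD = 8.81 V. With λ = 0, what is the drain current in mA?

V_GS = V_G = 1.51 V, so V_ov = 1.51 − 0.412 = 1.1 V.
Assume saturation: I_D = ½ k_n V_ov² = 0.5 × 6.56 × 1.1² = 3.95 mA, giving V_DS = V_DD − I_D R_D = 8.81 − 3.95 × 0.112 = 8.37 V.
V_DS = 8.37 V ≥ V_ov = 1.1 V, confirming saturation.

I_D = 3.95 mA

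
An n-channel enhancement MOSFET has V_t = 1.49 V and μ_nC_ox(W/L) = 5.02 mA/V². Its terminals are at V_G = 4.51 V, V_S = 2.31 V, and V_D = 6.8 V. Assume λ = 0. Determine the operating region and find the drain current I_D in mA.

Saturation; I_D = 1.27 mA

V_GS = V_G − V_S = 4.51 − 2.31 = 2.2 V; V_DS = V_D − V_S = 6.8 − 2.31 = 4.49 V.
V_ov = V_GS − V_t = 2.2 − 1.49 = 0.71 V.
Since V_DS = 4.49 V ≥ V_ov = 0.71 V, the device is in saturation.
I_D = ½ k_n V_ov² = 0.5 × 5.02 × 0.71² = 1.27 mA.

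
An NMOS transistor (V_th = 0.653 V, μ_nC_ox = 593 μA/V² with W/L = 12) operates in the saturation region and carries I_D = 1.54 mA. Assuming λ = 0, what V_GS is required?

k_n = μ_nC_ox · (W/L) = 7.116 mA/V².
In saturation I_D = ½ k_n (V_GS − V_th)², so V_GS − V_th = √(2 I_D / k_n) = √(2 × 1.54 / 7.116) = 0.658 V.
V_GS = 0.653 + 0.658 = 1.31 V.

V_GS = 1.31 V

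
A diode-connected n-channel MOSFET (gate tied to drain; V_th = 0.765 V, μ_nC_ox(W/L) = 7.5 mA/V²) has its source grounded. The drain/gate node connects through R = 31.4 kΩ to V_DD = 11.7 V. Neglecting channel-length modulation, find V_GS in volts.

With gate tied to drain, V_GS = V_DS ≥ V_GS − V_th, so the device is in saturation.
KCL at the drain: ½ k_n (V_GS − V_th)² = (V_DD − V_GS)/R.
Let x = V_GS − 0.765. Then 118 x² + x − 10.93 = 0, giving x = 0.301 V (positive root), so V_GS = 1.07 V.
I_D = (V_DD − V_GS)/R = (11.7 − 1.07) / 31.4 = 0.339 mA.

V_GS = 1.07 V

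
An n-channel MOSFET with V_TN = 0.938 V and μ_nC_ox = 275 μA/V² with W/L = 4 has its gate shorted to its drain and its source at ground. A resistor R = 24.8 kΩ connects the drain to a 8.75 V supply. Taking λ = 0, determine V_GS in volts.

With gate tied to drain, V_GS = V_DS ≥ V_GS − V_TN, so the device is in saturation.
k_n = μ_nC_ox · (W/L) = 1.1 mA/V².
KCL at the drain: ½ k_n (V_GS − V_TN)² = (V_DD − V_GS)/R.
Let x = V_GS − 0.938. Then 13.6 x² + x − 7.812 = 0, giving x = 0.721 V (positive root), so V_GS = 1.66 V.
I_D = (V_DD − V_GS)/R = (8.75 − 1.66) / 24.8 = 0.286 mA.

V_GS = 1.66 V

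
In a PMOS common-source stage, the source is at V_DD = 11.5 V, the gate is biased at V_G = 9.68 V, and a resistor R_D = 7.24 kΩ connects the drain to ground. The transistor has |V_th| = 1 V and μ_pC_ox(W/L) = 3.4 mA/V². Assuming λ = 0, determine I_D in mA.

V_SG = V_DD − V_G = 11.5 − 9.68 = 1.82 V, so V_ov = 1.82 − 1 = 0.82 V.
Assume saturation: I_D = ½ k_p V_ov² = 0.5 × 3.4 × 0.82² = 1.14 mA, giving V_SD = V_DD − I_D R_D = 11.5 − 1.14 × 7.24 = 3.22 V.
V_SD = 3.22 V ≥ V_ov = 0.82 V, confirming saturation.

I_D = 1.14 mA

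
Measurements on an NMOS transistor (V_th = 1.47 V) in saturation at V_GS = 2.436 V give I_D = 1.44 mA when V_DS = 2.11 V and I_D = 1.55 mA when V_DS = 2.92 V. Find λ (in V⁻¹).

With V_GS fixed, I_D ∝ (1 + λ V_DS) in saturation, so I_D2/I_D1 = (1 + λ V_DS2)/(1 + λ V_DS1).
1.55/1.44 = 1.076 = (1 + 2.92 λ)/(1 + 2.11 λ).
Solving: λ (I_D1 V_DS2 − I_D2 V_DS1) = I_D2 − I_D1, so λ = (1.55 − 1.44) / (1.44 × 2.92 − 1.55 × 2.11) = 0.11 / 0.934 = 0.118 V⁻¹.

λ = 0.118 V⁻¹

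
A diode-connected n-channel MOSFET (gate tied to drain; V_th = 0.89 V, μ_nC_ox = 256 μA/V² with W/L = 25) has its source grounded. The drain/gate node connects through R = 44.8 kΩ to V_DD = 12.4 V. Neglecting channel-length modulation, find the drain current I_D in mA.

I_D = 0.251 mA

With gate tied to drain, V_GS = V_DS ≥ V_GS − V_th, so the device is in saturation.
k_n = μ_nC_ox · (W/L) = 6.4 mA/V².
KCL at the drain: ½ k_n (V_GS − V_th)² = (V_DD − V_GS)/R.
Let x = V_GS − 0.89. Then 143 x² + x − 11.51 = 0, giving x = 0.28 V (positive root), so V_GS = 1.17 V.
I_D = (V_DD − V_GS)/R = (12.4 − 1.17) / 44.8 = 0.251 mA.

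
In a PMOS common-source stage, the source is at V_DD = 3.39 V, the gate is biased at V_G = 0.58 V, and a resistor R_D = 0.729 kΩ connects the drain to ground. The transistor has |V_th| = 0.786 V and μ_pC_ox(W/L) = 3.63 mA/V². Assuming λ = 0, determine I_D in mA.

V_SG = V_DD − V_G = 3.39 − 0.58 = 2.81 V, so V_ov = 2.81 − 0.786 = 2.02 V.
Assume saturation: I_D = ½ k_p V_ov² = 0.5 × 3.63 × 2.02² = 7.44 mA, giving V_SD = V_DD − I_D R_D = 3.39 − 7.44 × 0.729 = -2.03 V.
But -2.03 V < V_ov = 2.02 V, so the device is actually in triode.
In triode I_D = k_p[V_ov V_SD − ½ V_SD²] and I_D = (V_DD − V_SD)/R_D. Equating: 1.32 V_SD² − 6.356 V_SD + 3.39 = 0, giving V_SD = 0.611 V (the root below V_ov).
I_D = (3.39 − 0.611) / 0.729 = 3.81 mA.

I_D = 3.81 mA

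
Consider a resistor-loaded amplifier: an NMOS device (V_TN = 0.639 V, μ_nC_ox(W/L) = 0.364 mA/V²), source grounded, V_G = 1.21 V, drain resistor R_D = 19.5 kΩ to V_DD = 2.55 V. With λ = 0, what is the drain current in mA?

V_GS = V_G = 1.21 V, so V_ov = 1.21 − 0.639 = 0.571 V.
Assume saturation: I_D = ½ k_n V_ov² = 0.5 × 0.364 × 0.571² = 0.0593 mA, giving V_DS = V_DD − I_D R_D = 2.55 − 0.0593 × 19.5 = 1.39 V.
V_DS = 1.39 V ≥ V_ov = 0.571 V, confirming saturation.

I_D = 0.0593 mA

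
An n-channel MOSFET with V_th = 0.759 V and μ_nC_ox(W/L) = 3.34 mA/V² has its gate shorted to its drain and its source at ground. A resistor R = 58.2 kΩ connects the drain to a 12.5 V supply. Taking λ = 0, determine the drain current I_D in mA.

I_D = 0.196 mA

With gate tied to drain, V_GS = V_DS ≥ V_GS − V_th, so the device is in saturation.
KCL at the drain: ½ k_n (V_GS − V_th)² = (V_DD − V_GS)/R.
Let x = V_GS − 0.759. Then 97.2 x² + x − 11.74 = 0, giving x = 0.342 V (positive root), so V_GS = 1.1 V.
I_D = (V_DD − V_GS)/R = (12.5 − 1.1) / 58.2 = 0.196 mA.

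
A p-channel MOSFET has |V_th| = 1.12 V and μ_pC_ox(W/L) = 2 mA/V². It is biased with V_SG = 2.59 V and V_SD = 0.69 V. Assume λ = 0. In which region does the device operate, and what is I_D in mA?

V_ov = V_SG − |V_th| = 2.59 − 1.12 = 1.47 V.
Since V_SD = 0.69 V < V_ov = 1.47 V, the device is in the triode region.
I_D = k_p [V_ov · V_SD − ½ V_SD²] = 2 × [1.47 × 0.69 − 0.5 × 0.69²] = 1.55 mA.

Triode; I_D = 1.55 mA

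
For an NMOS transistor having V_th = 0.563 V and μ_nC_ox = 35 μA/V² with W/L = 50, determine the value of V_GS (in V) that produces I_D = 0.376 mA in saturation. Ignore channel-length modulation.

V_GS = 1.22 V

k_n = μ_nC_ox · (W/L) = 1.75 mA/V².
In saturation I_D = ½ k_n (V_GS − V_th)², so V_GS − V_th = √(2 I_D / k_n) = √(2 × 0.376 / 1.75) = 0.656 V.
V_GS = 0.563 + 0.656 = 1.22 V.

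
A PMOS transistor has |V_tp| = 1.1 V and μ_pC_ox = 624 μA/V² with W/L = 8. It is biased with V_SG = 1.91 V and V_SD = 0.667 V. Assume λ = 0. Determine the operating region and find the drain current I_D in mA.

k_p = μ_pC_ox · (W/L) = 4.992 mA/V².
V_ov = V_SG − |V_tp| = 1.91 − 1.1 = 0.81 V.
Since V_SD = 0.667 V < V_ov = 0.81 V, the device is in the triode region.
I_D = k_p [V_ov · V_SD − ½ V_SD²] = 4.992 × [0.81 × 0.667 − 0.5 × 0.667²] = 1.59 mA.

Triode; I_D = 1.59 mA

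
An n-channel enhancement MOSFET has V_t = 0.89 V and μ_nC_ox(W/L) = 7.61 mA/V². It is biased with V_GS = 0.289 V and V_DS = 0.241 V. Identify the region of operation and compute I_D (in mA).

V_GS = 0.289 V < V_t = 0.89 V, so the transistor is in cutoff.

Cutoff; I_D = 0 mA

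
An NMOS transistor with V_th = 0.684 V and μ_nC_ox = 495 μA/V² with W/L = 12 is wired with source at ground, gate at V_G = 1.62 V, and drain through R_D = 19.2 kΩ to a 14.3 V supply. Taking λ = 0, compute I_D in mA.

V_GS = V_G = 1.62 V, so V_ov = 1.62 − 0.684 = 0.936 V.
k_n = μ_nC_ox · (W/L) = 5.94 mA/V².
Assume saturation: I_D = ½ k_n V_ov² = 0.5 × 5.94 × 0.936² = 2.6 mA, giving V_DS = V_DD − I_D R_D = 14.3 − 2.6 × 19.2 = -35.7 V.
But -35.7 V < V_ov = 0.936 V, so the device is actually in triode.
In triode I_D = k_n[V_ov V_DS − ½ V_DS²] and I_D = (V_DD − V_DS)/R_D. Equating: 57 V_DS² − 107.7 V_DS + 14.3 = 0, giving V_DS = 0.144 V (the root below V_ov).
I_D = (14.3 − 0.144) / 19.2 = 0.737 mA.

I_D = 0.737 mA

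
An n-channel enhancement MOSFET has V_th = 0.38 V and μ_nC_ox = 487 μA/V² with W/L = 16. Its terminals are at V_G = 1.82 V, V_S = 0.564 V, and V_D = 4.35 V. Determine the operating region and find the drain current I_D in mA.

V_GS = V_G − V_S = 1.82 − 0.564 = 1.26 V; V_DS = V_D − V_S = 4.35 − 0.564 = 3.79 V.
k_n = μ_nC_ox · (W/L) = 7.792 mA/V².
V_ov = V_GS − V_th = 1.26 − 0.38 = 0.876 V.
Since V_DS = 3.79 V ≥ V_ov = 0.876 V, the device is in saturation.
I_D = ½ k_n V_ov² = 0.5 × 7.792 × 0.876² = 2.99 mA.

Saturation; I_D = 2.99 mA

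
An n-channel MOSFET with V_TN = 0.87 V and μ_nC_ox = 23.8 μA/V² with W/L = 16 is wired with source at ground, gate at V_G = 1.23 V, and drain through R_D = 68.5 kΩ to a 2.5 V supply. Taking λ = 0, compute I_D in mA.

V_GS = V_G = 1.23 V, so V_ov = 1.23 − 0.87 = 0.36 V.
k_n = μ_nC_ox · (W/L) = 0.3808 mA/V².
Assume saturation: I_D = ½ k_n V_ov² = 0.5 × 0.3808 × 0.36² = 0.0247 mA, giving V_DS = V_DD − I_D R_D = 2.5 − 0.0247 × 68.5 = 0.81 V.
V_DS = 0.81 V ≥ V_ov = 0.36 V, confirming saturation.

I_D = 0.0247 mA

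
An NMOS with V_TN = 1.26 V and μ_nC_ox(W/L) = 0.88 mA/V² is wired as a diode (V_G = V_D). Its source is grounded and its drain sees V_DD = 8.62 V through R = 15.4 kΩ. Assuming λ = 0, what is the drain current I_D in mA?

I_D = 0.415 mA

With gate tied to drain, V_GS = V_DS ≥ V_GS − V_TN, so the device is in saturation.
KCL at the drain: ½ k_n (V_GS − V_TN)² = (V_DD − V_GS)/R.
Let x = V_GS − 1.26. Then 6.78 x² + x − 7.36 = 0, giving x = 0.971 V (positive root), so V_GS = 2.23 V.
I_D = (V_DD − V_GS)/R = (8.62 − 2.23) / 15.4 = 0.415 mA.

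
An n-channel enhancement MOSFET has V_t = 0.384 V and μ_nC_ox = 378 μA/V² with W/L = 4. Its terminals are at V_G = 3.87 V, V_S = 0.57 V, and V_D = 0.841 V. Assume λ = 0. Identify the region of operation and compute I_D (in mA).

V_GS = V_G − V_S = 3.87 − 0.57 = 3.3 V; V_DS = V_D − V_S = 0.841 − 0.57 = 0.271 V.
k_n = μ_nC_ox · (W/L) = 1.512 mA/V².
V_ov = V_GS − V_t = 3.3 − 0.384 = 2.92 V.
Since V_DS = 0.271 V < V_ov = 2.92 V, the device is in the triode region.
I_D = k_n [V_ov · V_DS − ½ V_DS²] = 1.512 × [2.92 × 0.271 − 0.5 × 0.271²] = 1.14 mA.

Triode; I_D = 1.14 mA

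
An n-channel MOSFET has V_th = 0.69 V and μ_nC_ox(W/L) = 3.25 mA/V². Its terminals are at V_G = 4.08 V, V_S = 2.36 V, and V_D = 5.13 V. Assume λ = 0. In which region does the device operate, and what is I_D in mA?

Saturation; I_D = 1.72 mA

V_GS = V_G − V_S = 4.08 − 2.36 = 1.72 V; V_DS = V_D − V_S = 5.13 − 2.36 = 2.77 V.
V_ov = V_GS − V_th = 1.72 − 0.69 = 1.03 V.
Since V_DS = 2.77 V ≥ V_ov = 1.03 V, the device is in saturation.
I_D = ½ k_n V_ov² = 0.5 × 3.25 × 1.03² = 1.72 mA.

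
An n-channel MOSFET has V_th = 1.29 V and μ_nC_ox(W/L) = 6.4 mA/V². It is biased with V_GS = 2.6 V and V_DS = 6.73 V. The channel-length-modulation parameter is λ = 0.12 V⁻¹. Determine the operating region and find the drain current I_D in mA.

V_ov = V_GS − V_th = 2.6 − 1.29 = 1.31 V.
Since V_DS = 6.73 V ≥ V_ov = 1.31 V, the device is in saturation.
I_D = ½ k_n V_ov² (1 + λ V_DS) = 0.5 × 6.4 × 1.31² × (1 + 0.12 × 6.73) = 9.93 mA.

Saturation; I_D = 9.93 mA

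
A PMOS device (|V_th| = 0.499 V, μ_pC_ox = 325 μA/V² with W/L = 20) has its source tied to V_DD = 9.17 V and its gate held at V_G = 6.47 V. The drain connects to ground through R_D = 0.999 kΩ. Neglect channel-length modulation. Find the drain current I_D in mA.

I_D = 8.47 mA

V_SG = V_DD − V_G = 9.17 − 6.47 = 2.7 V, so V_ov = 2.7 − 0.499 = 2.2 V.
k_p = μ_pC_ox · (W/L) = 6.5 mA/V².
Assume saturation: I_D = ½ k_p V_ov² = 0.5 × 6.5 × 2.2² = 15.7 mA, giving V_SD = V_DD − I_D R_D = 9.17 − 15.7 × 0.999 = -6.56 V.
But -6.56 V < V_ov = 2.2 V, so the device is actually in triode.
In triode I_D = k_p[V_ov V_SD − ½ V_SD²] and I_D = (V_DD − V_SD)/R_D. Equating: 3.25 V_SD² − 15.29 V_SD + 9.17 = 0, giving V_SD = 0.705 V (the root below V_ov).
I_D = (9.17 − 0.705) / 0.999 = 8.47 mA.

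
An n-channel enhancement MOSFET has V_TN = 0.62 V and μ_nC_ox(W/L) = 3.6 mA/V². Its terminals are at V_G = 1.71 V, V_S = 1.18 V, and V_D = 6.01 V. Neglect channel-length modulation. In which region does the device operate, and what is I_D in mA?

V_GS = V_G − V_S = 1.71 − 1.18 = 0.53 V; V_DS = V_D − V_S = 6.01 − 1.18 = 4.83 V.
V_GS = 0.53 V < V_TN = 0.62 V, so the transistor is in cutoff.

Cutoff; I_D = 0 mA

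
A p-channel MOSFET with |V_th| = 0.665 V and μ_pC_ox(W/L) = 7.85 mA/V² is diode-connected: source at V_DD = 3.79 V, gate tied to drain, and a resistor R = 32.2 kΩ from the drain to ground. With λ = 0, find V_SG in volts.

With gate tied to drain, V_SG = V_SD ≥ V_SG − |V_th|, so the device is in saturation.
KCL at the drain: ½ k_p (V_SG − |V_th|)² = (V_DD − V_SG)/R.
Let x = V_SG − 0.665. Then 126 x² + x − 3.125 = 0, giving x = 0.153 V (positive root), so V_SG = 0.818 V.
I_D = (V_DD − V_SG)/R = (3.79 − 0.818) / 32.2 = 0.0923 mA.

V_SG = 0.818 V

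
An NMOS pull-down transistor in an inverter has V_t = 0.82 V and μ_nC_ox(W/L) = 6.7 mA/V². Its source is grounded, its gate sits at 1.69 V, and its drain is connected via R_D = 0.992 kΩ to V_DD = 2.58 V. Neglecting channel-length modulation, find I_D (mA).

I_D = 2.09 mA

V_GS = V_G = 1.69 V, so V_ov = 1.69 − 0.82 = 0.87 V.
Assume saturation: I_D = ½ k_n V_ov² = 0.5 × 6.7 × 0.87² = 2.54 mA, giving V_DS = V_DD − I_D R_D = 2.58 − 2.54 × 0.992 = 0.0647 V.
But 0.0647 V < V_ov = 0.87 V, so the device is actually in triode.
In triode I_D = k_n[V_ov V_DS − ½ V_DS²] and I_D = (V_DD − V_DS)/R_D. Equating: 3.32 V_DS² − 6.782 V_DS + 2.58 = 0, giving V_DS = 0.506 V (the root below V_ov).
I_D = (2.58 − 0.506) / 0.992 = 2.09 mA.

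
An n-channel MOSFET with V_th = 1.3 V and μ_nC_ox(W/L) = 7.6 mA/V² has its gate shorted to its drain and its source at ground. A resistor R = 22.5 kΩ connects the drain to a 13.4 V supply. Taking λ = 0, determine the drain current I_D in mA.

I_D = 0.521 mA

With gate tied to drain, V_GS = V_DS ≥ V_GS − V_th, so the device is in saturation.
KCL at the drain: ½ k_n (V_GS − V_th)² = (V_DD − V_GS)/R.
Let x = V_GS − 1.3. Then 85.5 x² + x − 12.1 = 0, giving x = 0.37 V (positive root), so V_GS = 1.67 V.
I_D = (V_DD − V_GS)/R = (13.4 − 1.67) / 22.5 = 0.521 mA.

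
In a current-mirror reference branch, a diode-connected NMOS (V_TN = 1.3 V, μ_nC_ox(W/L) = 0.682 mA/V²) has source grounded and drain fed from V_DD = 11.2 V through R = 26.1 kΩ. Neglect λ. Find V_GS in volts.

With gate tied to drain, V_GS = V_DS ≥ V_GS − V_TN, so the device is in saturation.
KCL at the drain: ½ k_n (V_GS − V_TN)² = (V_DD − V_GS)/R.
Let x = V_GS − 1.3. Then 8.9 x² + x − 9.9 = 0, giving x = 1 V (positive root), so V_GS = 2.3 V.
I_D = (V_DD − V_GS)/R = (11.2 − 2.3) / 26.1 = 0.341 mA.

V_GS = 2.30 V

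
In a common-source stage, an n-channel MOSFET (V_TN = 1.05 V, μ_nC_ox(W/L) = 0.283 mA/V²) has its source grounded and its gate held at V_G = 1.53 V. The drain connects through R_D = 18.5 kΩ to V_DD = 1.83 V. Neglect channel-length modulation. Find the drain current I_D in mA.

I_D = 0.0326 mA

V_GS = V_G = 1.53 V, so V_ov = 1.53 − 1.05 = 0.48 V.
Assume saturation: I_D = ½ k_n V_ov² = 0.5 × 0.283 × 0.48² = 0.0326 mA, giving V_DS = V_DD − I_D R_D = 1.83 − 0.0326 × 18.5 = 1.23 V.
V_DS = 1.23 V ≥ V_ov = 0.48 V, confirming saturation.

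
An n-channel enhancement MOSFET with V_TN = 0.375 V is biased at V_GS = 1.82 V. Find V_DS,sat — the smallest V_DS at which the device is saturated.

V_DS,sat = 1.45 V

The boundary between triode and saturation is V_DS = V_GS − V_TN = V_ov.
V_ov = 1.82 − 0.375 = 1.45 V.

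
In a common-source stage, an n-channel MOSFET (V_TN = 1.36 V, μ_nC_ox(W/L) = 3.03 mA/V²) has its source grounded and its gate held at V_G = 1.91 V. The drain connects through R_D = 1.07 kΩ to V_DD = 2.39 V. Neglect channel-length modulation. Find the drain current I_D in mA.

V_GS = V_G = 1.91 V, so V_ov = 1.91 − 1.36 = 0.55 V.
Assume saturation: I_D = ½ k_n V_ov² = 0.5 × 3.03 × 0.55² = 0.458 mA, giving V_DS = V_DD − I_D R_D = 2.39 − 0.458 × 1.07 = 1.9 V.
V_DS = 1.9 V ≥ V_ov = 0.55 V, confirming saturation.

I_D = 0.458 mA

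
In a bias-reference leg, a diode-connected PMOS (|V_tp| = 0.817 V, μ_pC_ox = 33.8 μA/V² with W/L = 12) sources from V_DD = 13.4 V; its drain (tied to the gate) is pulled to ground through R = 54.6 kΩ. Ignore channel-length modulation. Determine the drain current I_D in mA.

I_D = 0.212 mA

With gate tied to drain, V_SG = V_SD ≥ V_SG − |V_tp|, so the device is in saturation.
k_p = μ_pC_ox · (W/L) = 0.4056 mA/V².
KCL at the drain: ½ k_p (V_SG − |V_tp|)² = (V_DD − V_SG)/R.
Let x = V_SG − 0.817. Then 11.1 x² + x − 12.58 = 0, giving x = 1.02 V (positive root), so V_SG = 1.84 V.
I_D = (V_DD − V_SG)/R = (13.4 − 1.84) / 54.6 = 0.212 mA.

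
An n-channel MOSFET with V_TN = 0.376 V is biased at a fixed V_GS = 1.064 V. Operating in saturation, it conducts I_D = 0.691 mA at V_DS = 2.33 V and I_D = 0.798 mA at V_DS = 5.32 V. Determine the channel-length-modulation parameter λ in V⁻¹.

λ = 0.0589 V⁻¹

With V_GS fixed, I_D ∝ (1 + λ V_DS) in saturation, so I_D2/I_D1 = (1 + λ V_DS2)/(1 + λ V_DS1).
0.798/0.691 = 1.155 = (1 + 5.32 λ)/(1 + 2.33 λ).
Solving: λ (I_D1 V_DS2 − I_D2 V_DS1) = I_D2 − I_D1, so λ = (0.798 − 0.691) / (0.691 × 5.32 − 0.798 × 2.33) = 0.107 / 1.82 = 0.0589 V⁻¹.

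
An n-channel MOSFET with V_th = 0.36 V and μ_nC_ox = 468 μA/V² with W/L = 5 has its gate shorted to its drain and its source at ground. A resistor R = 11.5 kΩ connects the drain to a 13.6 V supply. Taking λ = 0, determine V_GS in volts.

V_GS = 1.32 V

With gate tied to drain, V_GS = V_DS ≥ V_GS − V_th, so the device is in saturation.
k_n = μ_nC_ox · (W/L) = 2.34 mA/V².
KCL at the drain: ½ k_n (V_GS − V_th)² = (V_DD − V_GS)/R.
Let x = V_GS − 0.36. Then 13.5 x² + x − 13.24 = 0, giving x = 0.956 V (positive root), so V_GS = 1.32 V.
I_D = (V_DD − V_GS)/R = (13.6 − 1.32) / 11.5 = 1.07 mA.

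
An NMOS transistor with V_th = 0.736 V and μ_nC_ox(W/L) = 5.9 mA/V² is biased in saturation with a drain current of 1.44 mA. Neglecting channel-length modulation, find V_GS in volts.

In saturation I_D = ½ k_n (V_GS − V_th)², so V_GS − V_th = √(2 I_D / k_n) = √(2 × 1.44 / 5.9) = 0.699 V.
V_GS = 0.736 + 0.699 = 1.43 V.

V_GS = 1.43 V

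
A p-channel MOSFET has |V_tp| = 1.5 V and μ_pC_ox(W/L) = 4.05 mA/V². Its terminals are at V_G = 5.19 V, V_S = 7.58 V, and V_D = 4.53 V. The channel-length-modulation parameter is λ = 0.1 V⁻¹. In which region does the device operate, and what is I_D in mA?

V_SG = V_S − V_G = 7.58 − 5.19 = 2.39 V; V_SD = V_S − V_D = 7.58 − 4.53 = 3.05 V.
V_ov = V_SG − |V_tp| = 2.39 − 1.5 = 0.89 V.
Since V_SD = 3.05 V ≥ V_ov = 0.89 V, the device is in saturation.
I_D = ½ k_p V_ov² (1 + λ V_SD) = 0.5 × 4.05 × 0.89² × (1 + 0.1 × 3.05) = 2.09 mA.

Saturation; I_D = 2.09 mA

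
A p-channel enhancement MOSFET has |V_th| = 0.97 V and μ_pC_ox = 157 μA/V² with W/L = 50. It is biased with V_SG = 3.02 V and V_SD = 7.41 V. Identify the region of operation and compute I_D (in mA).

Saturation; I_D = 16.5 mA

k_p = μ_pC_ox · (W/L) = 7.85 mA/V².
V_ov = V_SG − |V_th| = 3.02 − 0.97 = 2.05 V.
Since V_SD = 7.41 V ≥ V_ov = 2.05 V, the device is in saturation.
I_D = ½ k_p V_ov² = 0.5 × 7.85 × 2.05² = 16.5 mA.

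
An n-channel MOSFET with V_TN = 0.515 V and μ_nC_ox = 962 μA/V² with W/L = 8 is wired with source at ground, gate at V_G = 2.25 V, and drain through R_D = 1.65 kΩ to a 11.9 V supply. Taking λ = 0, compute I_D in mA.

I_D = 6.83 mA

V_GS = V_G = 2.25 V, so V_ov = 2.25 − 0.515 = 1.73 V.
k_n = μ_nC_ox · (W/L) = 7.696 mA/V².
Assume saturation: I_D = ½ k_n V_ov² = 0.5 × 7.696 × 1.73² = 11.6 mA, giving V_DS = V_DD − I_D R_D = 11.9 − 11.6 × 1.65 = -7.21 V.
But -7.21 V < V_ov = 1.73 V, so the device is actually in triode.
In triode I_D = k_n[V_ov V_DS − ½ V_DS²] and I_D = (V_DD − V_DS)/R_D. Equating: 6.35 V_DS² − 23.03 V_DS + 11.9 = 0, giving V_DS = 0.624 V (the root below V_ov).
I_D = (11.9 − 0.624) / 1.65 = 6.83 mA.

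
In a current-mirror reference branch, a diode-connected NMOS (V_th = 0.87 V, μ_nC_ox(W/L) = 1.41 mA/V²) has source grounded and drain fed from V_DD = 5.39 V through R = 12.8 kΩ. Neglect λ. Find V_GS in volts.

With gate tied to drain, V_GS = V_DS ≥ V_GS − V_th, so the device is in saturation.
KCL at the drain: ½ k_n (V_GS − V_th)² = (V_DD − V_GS)/R.
Let x = V_GS − 0.87. Then 9.02 x² + x − 4.52 = 0, giving x = 0.654 V (positive root), so V_GS = 1.52 V.
I_D = (V_DD − V_GS)/R = (5.39 − 1.52) / 12.8 = 0.302 mA.

V_GS = 1.52 V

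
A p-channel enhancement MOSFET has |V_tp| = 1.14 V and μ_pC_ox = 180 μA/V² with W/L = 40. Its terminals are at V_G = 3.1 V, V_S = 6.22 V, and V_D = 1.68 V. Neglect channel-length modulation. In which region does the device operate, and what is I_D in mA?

V_SG = V_S − V_G = 6.22 − 3.1 = 3.12 V; V_SD = V_S − V_D = 6.22 − 1.68 = 4.54 V.
k_p = μ_pC_ox · (W/L) = 7.2 mA/V².
V_ov = V_SG − |V_tp| = 3.12 − 1.14 = 1.98 V.
Since V_SD = 4.54 V ≥ V_ov = 1.98 V, the device is in saturation.
I_D = ½ k_p V_ov² = 0.5 × 7.2 × 1.98² = 14.1 mA.

Saturation; I_D = 14.1 mA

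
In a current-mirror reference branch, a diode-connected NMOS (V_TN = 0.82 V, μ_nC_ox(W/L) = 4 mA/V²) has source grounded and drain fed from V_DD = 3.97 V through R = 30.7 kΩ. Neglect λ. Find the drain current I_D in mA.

I_D = 0.0955 mA

With gate tied to drain, V_GS = V_DS ≥ V_GS − V_TN, so the device is in saturation.
KCL at the drain: ½ k_n (V_GS − V_TN)² = (V_DD − V_GS)/R.
Let x = V_GS − 0.82. Then 61.4 x² + x − 3.15 = 0, giving x = 0.219 V (positive root), so V_GS = 1.04 V.
I_D = (V_DD − V_GS)/R = (3.97 − 1.04) / 30.7 = 0.0955 mA.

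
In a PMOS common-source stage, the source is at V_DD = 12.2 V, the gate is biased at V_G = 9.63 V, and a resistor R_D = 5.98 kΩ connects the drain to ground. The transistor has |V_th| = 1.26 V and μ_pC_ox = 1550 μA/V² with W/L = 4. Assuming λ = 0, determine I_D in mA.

I_D = 1.99 mA

V_SG = V_DD − V_G = 12.2 − 9.63 = 2.57 V, so V_ov = 2.57 − 1.26 = 1.31 V.
k_p = μ_pC_ox · (W/L) = 6.2 mA/V².
Assume saturation: I_D = ½ k_p V_ov² = 0.5 × 6.2 × 1.31² = 5.32 mA, giving V_SD = V_DD − I_D R_D = 12.2 − 5.32 × 5.98 = -19.6 V.
But -19.6 V < V_ov = 1.31 V, so the device is actually in triode.
In triode I_D = k_p[V_ov V_SD − ½ V_SD²] and I_D = (V_DD − V_SD)/R_D. Equating: 18.5 V_SD² − 49.57 V_SD + 12.2 = 0, giving V_SD = 0.274 V (the root below V_ov).
I_D = (12.2 − 0.274) / 5.98 = 1.99 mA.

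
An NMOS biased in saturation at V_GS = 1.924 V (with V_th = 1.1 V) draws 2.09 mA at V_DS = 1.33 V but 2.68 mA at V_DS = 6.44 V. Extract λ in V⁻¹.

λ = 0.0596 V⁻¹

With V_GS fixed, I_D ∝ (1 + λ V_DS) in saturation, so I_D2/I_D1 = (1 + λ V_DS2)/(1 + λ V_DS1).
2.68/2.09 = 1.282 = (1 + 6.44 λ)/(1 + 1.33 λ).
Solving: λ (I_D1 V_DS2 − I_D2 V_DS1) = I_D2 − I_D1, so λ = (2.68 − 2.09) / (2.09 × 6.44 − 2.68 × 1.33) = 0.59 / 9.9 = 0.0596 V⁻¹.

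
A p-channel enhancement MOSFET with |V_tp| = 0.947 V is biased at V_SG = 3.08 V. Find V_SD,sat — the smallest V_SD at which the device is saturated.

V_SD,sat = 2.13 V

The boundary between triode and saturation is V_SD = V_SG − |V_tp| = V_ov.
V_ov = 3.08 − 0.947 = 2.13 V.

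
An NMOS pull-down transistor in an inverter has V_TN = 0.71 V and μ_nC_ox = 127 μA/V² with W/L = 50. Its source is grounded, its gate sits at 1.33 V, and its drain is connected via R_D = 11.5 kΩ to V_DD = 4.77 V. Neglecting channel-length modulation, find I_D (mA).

I_D = 0.405 mA

V_GS = V_G = 1.33 V, so V_ov = 1.33 − 0.71 = 0.62 V.
k_n = μ_nC_ox · (W/L) = 6.35 mA/V².
Assume saturation: I_D = ½ k_n V_ov² = 0.5 × 6.35 × 0.62² = 1.22 mA, giving V_DS = V_DD − I_D R_D = 4.77 − 1.22 × 11.5 = -9.27 V.
But -9.27 V < V_ov = 0.62 V, so the device is actually in triode.
In triode I_D = k_n[V_ov V_DS − ½ V_DS²] and I_D = (V_DD − V_DS)/R_D. Equating: 36.5 V_DS² − 46.28 V_DS + 4.77 = 0, giving V_DS = 0.113 V (the root below V_ov).
I_D = (4.77 − 0.113) / 11.5 = 0.405 mA.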